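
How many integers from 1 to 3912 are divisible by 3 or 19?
⌊3912/3⌋ + ⌊3912/19⌋ - ⌊3912/57⌋ = 1304 + 205 - 68 = 1441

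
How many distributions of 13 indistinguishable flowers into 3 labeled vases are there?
C(13+3-1, 3-1) = C(15, 2) = 105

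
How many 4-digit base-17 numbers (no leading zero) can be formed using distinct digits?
First digit: 16 choices (nonzero). Then descending: 16 × 16 × 15 × 14 = 53760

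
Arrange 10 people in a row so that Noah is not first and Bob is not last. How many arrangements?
By inclusion-exclusion: 10! - 2×(10-1)! + (10-2)! = 3628800 - 725760 + 40320 = 2943360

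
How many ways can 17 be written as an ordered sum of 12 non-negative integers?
C(17+12-1, 12-1) = C(28, 11) = 21474180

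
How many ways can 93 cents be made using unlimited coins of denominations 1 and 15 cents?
Coefficient of x^93 in 1/(1-x^1) · 1/(1-x^15). Use j coins of 15 for j = 0..⌊93/15⌋ = 6, the rest in 1s: 6 + 1 = 7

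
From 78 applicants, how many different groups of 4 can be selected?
C(78,4) = 78!/(4!×74!) = 1426425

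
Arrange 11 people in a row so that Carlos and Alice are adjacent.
Treat as block: (11-1)! × 2! = 3628800 × 2 = 7257600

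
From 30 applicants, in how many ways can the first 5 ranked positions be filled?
P(30,5) = 30!/(30-5)! = 17100720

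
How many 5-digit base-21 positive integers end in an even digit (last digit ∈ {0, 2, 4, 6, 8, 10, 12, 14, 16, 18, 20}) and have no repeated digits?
Last∈{0,2,4,6,8,10,12,14,16,18,20}. Last=0: 116280. Last nonzero: 10×19×P(19,3) = 1104660. Total = 1220940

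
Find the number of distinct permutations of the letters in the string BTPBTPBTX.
9! / (2! × 1! × 3! × 3!) = 5040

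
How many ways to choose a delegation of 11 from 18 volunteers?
C(18,11) = 18!/(11!×7!) = 31824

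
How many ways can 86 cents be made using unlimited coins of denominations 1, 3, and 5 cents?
Coefficient of x^86 in 1/(1-x^1) · 1/(1-x^3) · 1/(1-x^5). Case on j = number of 5-cent coins (j = 0..17); remainder r = 86 - 5j is made from {1,3} in ⌊r/3⌋+1 ways. r = 86, 81, 76, 71, 66, 61, 56, 51, 46, 41, 36, 31, 26, 21, 16, 11, 6, 1 → 29 + 28 + 26 + 24 + 23 + 21 + 19 + 18 + 16 + 14 + 13 + 11 + 9 + 8 + 6 + 4 + 3 + 1 = 273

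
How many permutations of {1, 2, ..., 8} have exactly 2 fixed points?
Choose the 2 fixed points C(8,2) = 28, derange the rest: !6 = Σ_{j=0}^{6} (-1)^j·6!/j! = 720 - 720 + 360 - 120 + 30 - 6 + 1 = 265. Product = 28 × 265 = 7420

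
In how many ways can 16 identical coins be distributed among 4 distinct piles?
C(16+4-1, 4-1) = C(19, 3) = 969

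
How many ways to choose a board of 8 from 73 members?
C(73,8) = 73!/(8!×65!) = 13442126049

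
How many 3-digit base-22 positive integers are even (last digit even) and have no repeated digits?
Last∈{0,2,4,6,8,10,12,14,16,18,20}. Last=0: 420. Last nonzero: 10×20×P(20,1) = 4000. Total = 4420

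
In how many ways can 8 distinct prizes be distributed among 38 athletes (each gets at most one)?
P(38,8) = 38!/(38-8)! = 1971788797440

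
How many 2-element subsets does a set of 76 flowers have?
C(76,2) = 76!/(2!×74!) = 2850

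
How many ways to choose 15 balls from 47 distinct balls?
C(47,15) = 47!/(15!×32!) = 751616304549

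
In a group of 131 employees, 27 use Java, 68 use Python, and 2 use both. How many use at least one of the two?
|A∪B| = |A| + |B| - |A∩B| = 27 + 68 - 2 = 93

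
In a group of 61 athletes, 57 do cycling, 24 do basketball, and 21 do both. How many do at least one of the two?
|A∪B| = |A| + |B| - |A∩B| = 57 + 24 - 21 = 60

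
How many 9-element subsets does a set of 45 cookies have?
C(45,9) = 45!/(9!×36!) = 886163135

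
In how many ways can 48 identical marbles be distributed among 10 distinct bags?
C(48+10-1, 10-1) = C(57, 9) = 8996462475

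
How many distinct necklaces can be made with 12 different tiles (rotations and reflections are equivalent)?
(12-1)!/2 = 39916800/2 = 19958400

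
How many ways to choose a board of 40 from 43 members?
C(43,40) = 43!/(40!×3!) = 12341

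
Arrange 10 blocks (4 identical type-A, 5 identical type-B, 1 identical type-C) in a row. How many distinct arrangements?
10! / (4! × 5! × 1!) = 1260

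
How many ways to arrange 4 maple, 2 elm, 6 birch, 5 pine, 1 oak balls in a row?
18! / (4! × 2! × 6! × 5! × 1!) = 1543782240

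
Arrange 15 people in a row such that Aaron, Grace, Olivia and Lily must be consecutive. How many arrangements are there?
Treat the 4 as one block: (15-4+1)! × 4! = 479001600 × 24 = 11496038400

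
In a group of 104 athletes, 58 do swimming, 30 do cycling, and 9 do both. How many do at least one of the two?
|A∪B| = |A| + |B| - |A∩B| = 58 + 30 - 9 = 79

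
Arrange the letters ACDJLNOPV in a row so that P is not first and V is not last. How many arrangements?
By inclusion-exclusion: 9! - 2×(9-1)! + (9-2)! = 362880 - 80640 + 5040 = 287280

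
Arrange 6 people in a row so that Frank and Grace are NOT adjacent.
Total - adjacent = 6! - (6-1)!×2 = 720 - 240 = 480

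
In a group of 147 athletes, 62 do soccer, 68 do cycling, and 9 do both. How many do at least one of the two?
|A∪B| = |A| + |B| - |A∩B| = 62 + 68 - 9 = 121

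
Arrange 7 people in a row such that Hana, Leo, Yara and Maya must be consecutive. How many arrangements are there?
Treat the 4 as one block: (7-4+1)! × 4! = 24 × 24 = 576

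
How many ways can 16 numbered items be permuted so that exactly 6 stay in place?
Choose the 6 fixed points C(16,6) = 8008, derange the rest: !10 = Σ_{j=0}^{10} (-1)^j·10!/j! = 3628800 - 3628800 + 1814400 - 604800 + 151200 - 30240 + 5040 - 720 + 90 - 10 + 1 = 1334961. Product = 8008 × 1334961 = 10690367688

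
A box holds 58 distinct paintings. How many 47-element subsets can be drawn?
C(58,47) = 58!/(47!×11!) = 227692286640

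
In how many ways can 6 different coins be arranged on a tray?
6! = 720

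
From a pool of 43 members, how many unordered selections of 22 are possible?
C(43,22) = 43!/(22!×21!) = 1052049481860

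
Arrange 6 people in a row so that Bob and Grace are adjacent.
Treat as block: (6-1)! × 2! = 120 × 2 = 240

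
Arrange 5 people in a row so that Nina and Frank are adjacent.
Treat as block: (5-1)! × 2! = 24 × 2 = 48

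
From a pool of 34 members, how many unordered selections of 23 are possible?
C(34,23) = 34!/(23!×11!) = 286097760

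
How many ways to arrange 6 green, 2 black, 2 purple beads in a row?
10! / (6! × 2! × 2!) = 1260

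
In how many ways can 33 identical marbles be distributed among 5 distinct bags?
C(33+5-1, 5-1) = C(37, 4) = 66045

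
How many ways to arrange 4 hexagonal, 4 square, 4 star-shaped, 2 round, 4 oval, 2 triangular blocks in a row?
20! / (4! × 4! × 4! × 2! × 4! × 2!) = 1833241410000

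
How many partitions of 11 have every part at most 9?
Let r_j(i) = number of partitions of i into parts ≤ j, for i = 0..11. r_1(i) = 1 for all i; r_j(i) = r_{j-1}(i) + r_j(i-j). Rows j = 2..9: ≤2: 1 1 2 2 3 3 4 4 5 5 6 6; ≤3: 1 1 2 3 4 5 7 8 10 12 14 16; ≤4: 1 1 2 3 5 6 9 11 15 18 23 27; ≤5: 1 1 2 3 5 7 10 13 18 23 30 37; ≤6: 1 1 2 3 5 7 11 14 20 26 35 44; ≤7: 1 1 2 3 5 7 11 15 21 28 38 49; ≤8: 1 1 2 3 5 7 11 15 22 29 40 52; ≤9: 1 1 2 3 5 7 11 15 22 30 41 54. r_9(11) = 54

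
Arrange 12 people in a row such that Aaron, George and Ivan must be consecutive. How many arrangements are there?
Treat the 3 as one block: (12-3+1)! × 3! = 3628800 × 6 = 21772800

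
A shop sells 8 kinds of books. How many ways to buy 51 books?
C(51+8-1, 8-1) = C(58, 7) = 300674088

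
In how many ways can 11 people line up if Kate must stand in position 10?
Fix one position: (11-1)! = 3628800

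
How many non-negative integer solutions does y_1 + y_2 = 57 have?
C(57+2-1, 2-1) = C(58, 1) = 58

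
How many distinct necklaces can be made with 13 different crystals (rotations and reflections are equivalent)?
(13-1)!/2 = 479001600/2 = 239500800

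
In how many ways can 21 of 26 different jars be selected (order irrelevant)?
C(26,21) = 26!/(21!×5!) = 65780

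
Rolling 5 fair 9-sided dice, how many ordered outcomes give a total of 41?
Coefficient of x^41 in (x + x² + ... + x^9)^5. By inclusion-exclusion on dice exceeding 9: Σ_j (-1)^j C(5,j)·C(41-1-9j, 4) = C(5,0)·C(40,4) - C(5,1)·C(31,4) + C(5,2)·C(22,4) - C(5,3)·C(13,4) + C(5,4)·C(4,4) = 1·91390 - 5·31465 + 10·7315 - 10·715 + 5·1 = 70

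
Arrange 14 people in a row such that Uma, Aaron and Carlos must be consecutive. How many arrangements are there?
Treat the 3 as one block: (14-3+1)! × 3! = 479001600 × 6 = 2874009600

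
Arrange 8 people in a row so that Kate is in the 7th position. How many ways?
Fix one position: (8-1)! = 5040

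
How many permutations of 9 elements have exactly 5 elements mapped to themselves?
Choose the 5 fixed points C(9,5) = 126, derange the rest: !4 = Σ_{j=0}^{4} (-1)^j·4!/j! = 24 - 24 + 12 - 4 + 1 = 9. Product = 126 × 9 = 1134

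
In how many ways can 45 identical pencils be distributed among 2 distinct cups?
C(45+2-1, 2-1) = C(46, 1) = 46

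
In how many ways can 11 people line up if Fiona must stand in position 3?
Fix one position: (11-1)! = 3628800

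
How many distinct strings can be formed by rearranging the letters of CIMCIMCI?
8! / (3! × 3! × 2!) = 560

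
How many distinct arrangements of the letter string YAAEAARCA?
9! / (1! × 1! × 1! × 1! × 5!) = 3024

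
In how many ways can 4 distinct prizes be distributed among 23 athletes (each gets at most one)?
P(23,4) = 23!/(23-4)! = 212520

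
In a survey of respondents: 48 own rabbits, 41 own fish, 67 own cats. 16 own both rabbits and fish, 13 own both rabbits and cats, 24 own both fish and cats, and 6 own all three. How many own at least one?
|A∪B∪C| = 48+41+67-16-13-24+6 = 109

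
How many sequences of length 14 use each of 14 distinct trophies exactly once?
14! = 87178291200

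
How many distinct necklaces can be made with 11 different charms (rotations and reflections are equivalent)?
(11-1)!/2 = 3628800/2 = 1814400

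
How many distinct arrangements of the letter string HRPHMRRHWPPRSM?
14! / (2! × 4! × 3! × 3! × 1! × 1!) = 50450400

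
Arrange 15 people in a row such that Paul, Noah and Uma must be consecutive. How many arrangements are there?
Treat the 3 as one block: (15-3+1)! × 3! = 6227020800 × 6 = 37362124800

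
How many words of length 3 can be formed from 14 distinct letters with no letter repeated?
P(14,3) = 14!/(14-3)! = 2184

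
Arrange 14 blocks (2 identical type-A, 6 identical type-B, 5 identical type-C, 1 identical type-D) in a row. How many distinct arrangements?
14! / (2! × 6! × 5! × 1!) = 504504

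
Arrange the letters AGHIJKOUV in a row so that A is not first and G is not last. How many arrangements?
By inclusion-exclusion: 9! - 2×(9-1)! + (9-2)! = 362880 - 80640 + 5040 = 287280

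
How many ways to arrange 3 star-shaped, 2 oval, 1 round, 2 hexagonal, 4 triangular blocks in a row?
12! / (3! × 2! × 1! × 2! × 4!) = 831600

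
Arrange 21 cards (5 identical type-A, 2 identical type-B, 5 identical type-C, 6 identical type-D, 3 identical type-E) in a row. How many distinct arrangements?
21! / (5! × 2! × 5! × 6! × 3!) = 410646075840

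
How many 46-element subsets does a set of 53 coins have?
C(53,46) = 53!/(46!×7!) = 154143080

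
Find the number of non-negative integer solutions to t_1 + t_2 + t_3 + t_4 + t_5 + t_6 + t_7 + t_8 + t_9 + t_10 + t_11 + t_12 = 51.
C(51+12-1, 12-1) = C(62, 11) = 508271323092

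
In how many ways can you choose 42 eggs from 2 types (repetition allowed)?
C(42+2-1, 2-1) = C(43, 1) = 43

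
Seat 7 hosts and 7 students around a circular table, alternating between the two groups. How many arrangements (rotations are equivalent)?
Fix one of the hosts: (7-1)! ways for the remaining hosts, × 7! ways for the students = 720 × 5040 = 3628800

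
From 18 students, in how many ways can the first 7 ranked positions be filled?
P(18,7) = 18!/(18-7)! = 160392960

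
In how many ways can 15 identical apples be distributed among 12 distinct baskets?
C(15+12-1, 12-1) = C(26, 11) = 7726160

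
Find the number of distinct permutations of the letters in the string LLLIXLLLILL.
11! / (1! × 2! × 8!) = 495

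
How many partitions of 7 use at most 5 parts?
By conjugation, equals partitions of 7 into parts ≤ 5. Let r_j(i) = number of partitions of i into parts ≤ j, for i = 0..7. r_1(i) = 1 for all i; r_j(i) = r_{j-1}(i) + r_j(i-j). Rows j = 2..5: ≤2: 1 1 2 2 3 3 4 4; ≤3: 1 1 2 3 4 5 7 8; ≤4: 1 1 2 3 5 6 9 11; ≤5: 1 1 2 3 5 7 10 13. r_5(7) = 13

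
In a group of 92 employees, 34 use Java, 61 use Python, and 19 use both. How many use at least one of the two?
|A∪B| = |A| + |B| - |A∩B| = 34 + 61 - 19 = 76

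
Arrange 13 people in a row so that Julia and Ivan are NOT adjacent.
Total - adjacent = 13! - (13-1)!×2 = 6227020800 - 958003200 = 5269017600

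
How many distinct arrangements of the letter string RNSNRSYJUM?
10! / (2! × 1! × 2! × 2! × 1! × 1! × 1!) = 453600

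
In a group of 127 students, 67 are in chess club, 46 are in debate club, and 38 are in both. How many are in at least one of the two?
|A∪B| = |A| + |B| - |A∩B| = 67 + 46 - 38 = 75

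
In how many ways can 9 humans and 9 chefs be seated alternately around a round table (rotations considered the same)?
Fix one of the humans: (9-1)! ways for the remaining humans, × 9! ways for the chefs = 40320 × 362880 = 14631321600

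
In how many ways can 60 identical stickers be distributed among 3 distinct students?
C(60+3-1, 3-1) = C(62, 2) = 1891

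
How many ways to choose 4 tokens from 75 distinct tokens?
C(75,4) = 75!/(4!×71!) = 1215450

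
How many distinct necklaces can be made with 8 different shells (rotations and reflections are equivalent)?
(8-1)!/2 = 5040/2 = 2520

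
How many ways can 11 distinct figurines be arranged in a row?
11! = 39916800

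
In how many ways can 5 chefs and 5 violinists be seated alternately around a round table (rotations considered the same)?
Fix one of the chefs: (5-1)! ways for the remaining chefs, × 5! ways for the violinists = 24 × 120 = 2880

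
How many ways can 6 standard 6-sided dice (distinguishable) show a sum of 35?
Coefficient of x^35 in (x + x² + ... + x^6)^6. By inclusion-exclusion on dice exceeding 6: Σ_j (-1)^j C(6,j)·C(35-1-6j, 5) = C(6,0)·C(34,5) - C(6,1)·C(28,5) + C(6,2)·C(22,5) - C(6,3)·C(16,5) + C(6,4)·C(10,5) = 1·278256 - 6·98280 + 15·26334 - 20·4368 + 15·252 = 6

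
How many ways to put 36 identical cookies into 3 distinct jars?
C(36+3-1, 3-1) = C(38, 2) = 703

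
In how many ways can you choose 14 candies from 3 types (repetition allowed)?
C(14+3-1, 3-1) = C(16, 2) = 120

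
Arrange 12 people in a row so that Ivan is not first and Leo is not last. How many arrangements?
By inclusion-exclusion: 12! - 2×(12-1)! + (12-2)! = 479001600 - 79833600 + 3628800 = 402796800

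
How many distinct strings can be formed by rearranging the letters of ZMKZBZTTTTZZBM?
14! / (2! × 1! × 2! × 4! × 5!) = 7567560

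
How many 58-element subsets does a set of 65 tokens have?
C(65,58) = 65!/(58!×7!) = 696190560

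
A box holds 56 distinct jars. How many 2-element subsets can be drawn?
C(56,2) = 56!/(2!×54!) = 1540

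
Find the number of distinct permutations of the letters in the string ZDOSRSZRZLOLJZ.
14! / (2! × 4! × 1! × 2! × 2! × 1! × 2!) = 227026800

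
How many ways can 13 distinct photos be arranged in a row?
13! = 6227020800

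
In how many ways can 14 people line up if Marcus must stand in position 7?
Fix one position: (14-1)! = 6227020800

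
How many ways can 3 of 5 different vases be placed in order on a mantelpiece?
P(5,3) = 5!/(5-3)! = 60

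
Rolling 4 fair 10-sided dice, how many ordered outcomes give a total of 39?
Coefficient of x^39 in (x + x² + ... + x^10)^4. By inclusion-exclusion on dice exceeding 10: Σ_j (-1)^j C(4,j)·C(39-1-10j, 3) = C(4,0)·C(38,3) - C(4,1)·C(28,3) + C(4,2)·C(18,3) - C(4,3)·C(8,3) = 1·8436 - 4·3276 + 6·816 - 4·56 = 4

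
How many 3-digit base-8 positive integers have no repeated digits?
First digit: 7 choices (nonzero). Then descending: 7 × 7 × 6 = 294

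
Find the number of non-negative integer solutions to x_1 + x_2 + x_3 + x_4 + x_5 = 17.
C(17+5-1, 5-1) = C(21, 4) = 5985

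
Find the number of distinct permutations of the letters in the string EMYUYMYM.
8! / (3! × 1! × 1! × 3!) = 1120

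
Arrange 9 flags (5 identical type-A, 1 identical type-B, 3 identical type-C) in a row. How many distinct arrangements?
9! / (5! × 1! × 3!) = 504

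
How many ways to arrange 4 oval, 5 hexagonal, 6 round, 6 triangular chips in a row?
21! / (4! × 5! × 6! × 6!) = 34220506320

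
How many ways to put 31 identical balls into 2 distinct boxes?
C(31+2-1, 2-1) = C(32, 1) = 32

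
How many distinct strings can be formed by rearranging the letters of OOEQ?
4! / (1! × 2! × 1!) = 12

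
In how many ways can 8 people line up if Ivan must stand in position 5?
Fix one position: (8-1)! = 5040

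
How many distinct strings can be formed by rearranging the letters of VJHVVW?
6! / (1! × 3! × 1! × 1!) = 120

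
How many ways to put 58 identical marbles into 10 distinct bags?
C(58+10-1, 10-1) = C(67, 9) = 42757703560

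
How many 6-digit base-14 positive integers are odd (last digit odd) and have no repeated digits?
Last∈{1,3,5,7,9,11,13}. Last=0: 0. Last nonzero: 7×12×P(12,4) = 997920. Total = 997920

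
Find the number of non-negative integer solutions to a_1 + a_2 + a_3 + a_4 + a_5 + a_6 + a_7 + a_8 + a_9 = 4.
C(4+9-1, 9-1) = C(12, 8) = 495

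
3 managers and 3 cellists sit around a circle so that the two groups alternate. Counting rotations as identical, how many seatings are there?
Fix one of the managers: (3-1)! ways for the remaining managers, × 3! ways for the cellists = 2 × 6 = 12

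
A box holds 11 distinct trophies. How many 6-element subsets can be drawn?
C(11,6) = 11!/(6!×5!) = 462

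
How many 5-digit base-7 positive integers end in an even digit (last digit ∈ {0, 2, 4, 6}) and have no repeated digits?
Last∈{0,2,4,6}. Last=0: 360. Last nonzero: 3×5×P(5,3) = 900. Total = 1260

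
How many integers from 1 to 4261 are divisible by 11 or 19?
⌊4261/11⌋ + ⌊4261/19⌋ - ⌊4261/209⌋ = 387 + 224 - 20 = 591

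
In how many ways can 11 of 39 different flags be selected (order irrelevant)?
C(39,11) = 39!/(11!×28!) = 1676056044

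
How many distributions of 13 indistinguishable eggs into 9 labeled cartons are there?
C(13+9-1, 9-1) = C(21, 8) = 203490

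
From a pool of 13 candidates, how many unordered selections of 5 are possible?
C(13,5) = 13!/(5!×8!) = 1287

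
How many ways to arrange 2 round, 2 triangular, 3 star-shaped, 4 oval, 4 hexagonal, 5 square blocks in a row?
20! / (2! × 2! × 3! × 4! × 4! × 5!) = 1466593128000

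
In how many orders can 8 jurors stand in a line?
8! = 40320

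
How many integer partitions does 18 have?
Pentagonal recurrence p(n) = p(n-1) + p(n-2) - p(n-5) - p(n-7) + p(n-12) + p(n-15) - ... gives p(0..17) = 1, 1, 2, 3, 5, 7, 11, 15, 22, 30, 42, 56, 77, 101, 135, 176, 231, 297. p(18) = p(17) + p(16) - p(13) - p(11) + p(6) + p(3) = 297 + 231 - 101 - 56 + 11 + 3 = 385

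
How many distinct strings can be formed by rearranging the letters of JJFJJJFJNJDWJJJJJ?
17! / (12! × 1! × 2! × 1! × 1!) = 371280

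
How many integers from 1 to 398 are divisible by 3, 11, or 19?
⌊398/3⌋+⌊398/11⌋+⌊398/19⌋ - ⌊398/33⌋-⌊398/57⌋-⌊398/209⌋ + ⌊398/627⌋ = 132+36+20 - 12-6-1 + 0 = 169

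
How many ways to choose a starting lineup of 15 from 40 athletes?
C(40,15) = 40!/(15!×25!) = 40225345056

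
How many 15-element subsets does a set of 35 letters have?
C(35,15) = 35!/(15!×20!) = 3247943160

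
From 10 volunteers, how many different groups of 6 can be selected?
C(10,6) = 10!/(6!×4!) = 210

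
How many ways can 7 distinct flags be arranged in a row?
7! = 5040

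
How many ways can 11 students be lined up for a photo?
11! = 39916800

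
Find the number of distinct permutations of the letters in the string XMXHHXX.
7! / (4! × 2! × 1!) = 105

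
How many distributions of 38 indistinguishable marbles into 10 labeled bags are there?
C(38+10-1, 10-1) = C(47, 9) = 1362649145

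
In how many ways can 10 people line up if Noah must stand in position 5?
Fix one position: (10-1)! = 362880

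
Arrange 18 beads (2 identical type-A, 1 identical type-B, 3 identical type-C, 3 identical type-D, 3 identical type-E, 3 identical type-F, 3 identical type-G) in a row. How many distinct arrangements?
18! / (2! × 1! × 3! × 3! × 3! × 3! × 3!) = 411675264000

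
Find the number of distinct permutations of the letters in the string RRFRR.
5! / (4! × 1!) = 5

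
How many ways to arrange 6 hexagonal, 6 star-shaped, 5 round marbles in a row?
17! / (6! × 6! × 5!) = 5717712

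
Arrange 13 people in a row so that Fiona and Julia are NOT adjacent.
Total - adjacent = 13! - (13-1)!×2 = 6227020800 - 958003200 = 5269017600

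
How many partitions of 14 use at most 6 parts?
By conjugation, equals partitions of 14 into parts ≤ 6. Let r_j(i) = number of partitions of i into parts ≤ j, for i = 0..14. r_1(i) = 1 for all i; r_j(i) = r_{j-1}(i) + r_j(i-j). Rows j = 2..6: ≤2: 1 1 2 2 3 3 4 4 5 5 6 6 7 7 8; ≤3: 1 1 2 3 4 5 7 8 10 12 14 16 19 21 24; ≤4: 1 1 2 3 5 6 9 11 15 18 23 27 34 39 47; ≤5: 1 1 2 3 5 7 10 13 18 23 30 37 47 57 70; ≤6: 1 1 2 3 5 7 11 14 20 26 35 44 58 71 90. r_6(14) = 90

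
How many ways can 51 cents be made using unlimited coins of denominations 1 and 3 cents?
Coefficient of x^51 in 1/(1-x^1) · 1/(1-x^3). Use j coins of 3 for j = 0..⌊51/3⌋ = 17, the rest in 1s: 17 + 1 = 18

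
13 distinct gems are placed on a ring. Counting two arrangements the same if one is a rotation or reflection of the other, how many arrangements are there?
(13-1)!/2 = 479001600/2 = 239500800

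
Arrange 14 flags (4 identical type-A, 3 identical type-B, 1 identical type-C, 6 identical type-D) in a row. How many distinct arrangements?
14! / (4! × 3! × 1! × 6!) = 840840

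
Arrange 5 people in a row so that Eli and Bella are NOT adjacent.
Total - adjacent = 5! - (5-1)!×2 = 120 - 48 = 72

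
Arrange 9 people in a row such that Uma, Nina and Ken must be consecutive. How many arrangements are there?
Treat the 3 as one block: (9-3+1)! × 3! = 5040 × 6 = 30240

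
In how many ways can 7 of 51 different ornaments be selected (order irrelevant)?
C(51,7) = 51!/(7!×44!) = 115775100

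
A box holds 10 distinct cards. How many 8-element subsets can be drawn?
C(10,8) = 10!/(8!×2!) = 45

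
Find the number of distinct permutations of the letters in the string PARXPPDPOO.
10! / (1! × 1! × 1! × 4! × 1! × 2!) = 75600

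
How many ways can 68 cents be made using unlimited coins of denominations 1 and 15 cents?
Coefficient of x^68 in 1/(1-x^1) · 1/(1-x^15). Use j coins of 15 for j = 0..⌊68/15⌋ = 4, the rest in 1s: 4 + 1 = 5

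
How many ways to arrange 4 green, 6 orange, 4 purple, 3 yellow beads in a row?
17! / (4! × 6! × 4! × 3!) = 142942800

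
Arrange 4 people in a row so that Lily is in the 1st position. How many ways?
Fix one position: (4-1)! = 6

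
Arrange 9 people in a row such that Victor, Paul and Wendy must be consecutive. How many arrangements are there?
Treat the 3 as one block: (9-3+1)! × 3! = 5040 × 6 = 30240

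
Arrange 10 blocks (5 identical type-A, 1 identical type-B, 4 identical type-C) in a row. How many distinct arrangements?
10! / (5! × 1! × 4!) = 1260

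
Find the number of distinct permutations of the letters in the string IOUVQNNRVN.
10! / (1! × 1! × 1! × 2! × 1! × 1! × 3!) = 302400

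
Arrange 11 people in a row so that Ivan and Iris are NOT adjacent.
Total - adjacent = 11! - (11-1)!×2 = 39916800 - 7257600 = 32659200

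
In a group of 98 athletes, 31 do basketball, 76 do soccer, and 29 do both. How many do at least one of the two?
|A∪B| = |A| + |B| - |A∩B| = 31 + 76 - 29 = 78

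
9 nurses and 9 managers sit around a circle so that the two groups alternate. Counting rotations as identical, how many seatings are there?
Fix one of the nurses: (9-1)! ways for the remaining nurses, × 9! ways for the managers = 40320 × 362880 = 14631321600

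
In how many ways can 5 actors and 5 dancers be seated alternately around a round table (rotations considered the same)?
Fix one of the actors: (5-1)! ways for the remaining actors, × 5! ways for the dancers = 24 × 120 = 2880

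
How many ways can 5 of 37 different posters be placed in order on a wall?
P(37,5) = 37!/(37-5)! = 52307640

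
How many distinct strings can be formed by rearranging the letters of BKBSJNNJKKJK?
12! / (3! × 2! × 2! × 1! × 4!) = 831600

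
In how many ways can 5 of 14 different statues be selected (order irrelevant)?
C(14,5) = 14!/(5!×9!) = 2002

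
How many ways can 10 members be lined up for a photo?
10! = 3628800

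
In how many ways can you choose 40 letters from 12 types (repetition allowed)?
C(40+12-1, 12-1) = C(51, 11) = 47626016970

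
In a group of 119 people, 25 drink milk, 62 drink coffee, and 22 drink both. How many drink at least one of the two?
|A∪B| = |A| + |B| - |A∩B| = 25 + 62 - 22 = 65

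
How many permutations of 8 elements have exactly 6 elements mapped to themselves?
Choose the 6 fixed points C(8,6) = 28, derange the rest: !2 = Σ_{j=0}^{2} (-1)^j·2!/j! = 2 - 2 + 1 = 1. Product = 28 × 1 = 28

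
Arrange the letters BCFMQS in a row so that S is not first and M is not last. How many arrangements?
By inclusion-exclusion: 6! - 2×(6-1)! + (6-2)! = 720 - 240 + 24 = 504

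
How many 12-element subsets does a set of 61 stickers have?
C(61,12) = 61!/(12!×49!) = 1742058970275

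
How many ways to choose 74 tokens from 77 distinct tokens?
C(77,74) = 77!/(74!×3!) = 73150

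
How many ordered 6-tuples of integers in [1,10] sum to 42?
Coefficient of x^42 in (x + x² + ... + x^10)^6. By inclusion-exclusion on dice exceeding 10: Σ_j (-1)^j C(6,j)·C(42-1-10j, 5) = C(6,0)·C(41,5) - C(6,1)·C(31,5) + C(6,2)·C(21,5) - C(6,3)·C(11,5) = 1·749398 - 6·169911 + 15·20349 - 20·462 = 25927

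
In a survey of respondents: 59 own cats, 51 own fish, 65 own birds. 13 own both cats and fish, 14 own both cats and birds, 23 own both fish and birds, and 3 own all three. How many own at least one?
|A∪B∪C| = 59+51+65-13-14-23+3 = 128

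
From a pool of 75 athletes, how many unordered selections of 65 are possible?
C(75,65) = 75!/(65!×10!) = 828931106355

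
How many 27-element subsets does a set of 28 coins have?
C(28,27) = 28!/(27!×1!) = 28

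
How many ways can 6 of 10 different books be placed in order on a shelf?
P(10,6) = 10!/(10-6)! = 151200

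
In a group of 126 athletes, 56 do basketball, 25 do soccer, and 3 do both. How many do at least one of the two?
|A∪B| = |A| + |B| - |A∩B| = 56 + 25 - 3 = 78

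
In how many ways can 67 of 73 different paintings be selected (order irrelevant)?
C(73,67) = 73!/(67!×6!) = 170230452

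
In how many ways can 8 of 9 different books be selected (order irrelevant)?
C(9,8) = 9!/(8!×1!) = 9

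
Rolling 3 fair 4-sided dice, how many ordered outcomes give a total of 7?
Coefficient of x^7 in (x + x² + ... + x^4)^3. By inclusion-exclusion on dice exceeding 4: Σ_j (-1)^j C(3,j)·C(7-1-4j, 2) = C(3,0)·C(6,2) - C(3,1)·C(2,2) = 1·15 - 3·1 = 12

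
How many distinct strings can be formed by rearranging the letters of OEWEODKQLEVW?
12! / (3! × 1! × 2! × 1! × 1! × 1! × 2! × 1!) = 19958400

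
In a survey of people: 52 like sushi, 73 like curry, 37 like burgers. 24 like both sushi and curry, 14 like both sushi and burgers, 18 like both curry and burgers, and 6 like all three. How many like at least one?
|A∪B∪C| = 52+73+37-24-14-18+6 = 112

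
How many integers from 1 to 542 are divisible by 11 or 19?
⌊542/11⌋ + ⌊542/19⌋ - ⌊542/209⌋ = 49 + 28 - 2 = 75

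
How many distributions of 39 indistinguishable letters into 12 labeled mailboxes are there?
C(39+12-1, 12-1) = C(50, 11) = 37353738800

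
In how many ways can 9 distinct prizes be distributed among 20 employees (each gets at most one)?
P(20,9) = 20!/(20-9)! = 60949324800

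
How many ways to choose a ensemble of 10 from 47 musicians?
C(47,10) = 47!/(10!×37!) = 5178066751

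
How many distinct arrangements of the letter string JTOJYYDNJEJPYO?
14! / (2! × 1! × 1! × 1! × 1! × 1! × 3! × 4!) = 302702400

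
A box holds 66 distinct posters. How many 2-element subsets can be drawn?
C(66,2) = 66!/(2!×64!) = 2145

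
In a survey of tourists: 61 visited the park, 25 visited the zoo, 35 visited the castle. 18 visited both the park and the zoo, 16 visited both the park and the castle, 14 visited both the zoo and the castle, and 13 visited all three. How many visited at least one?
|A∪B∪C| = 61+25+35-18-16-14+13 = 86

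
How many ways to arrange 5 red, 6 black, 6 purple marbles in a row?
17! / (5! × 6! × 6!) = 5717712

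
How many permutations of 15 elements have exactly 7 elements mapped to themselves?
Choose the 7 fixed points C(15,7) = 6435, derange the rest: !8 = Σ_{j=0}^{8} (-1)^j·8!/j! = 40320 - 40320 + 20160 - 6720 + 1680 - 336 + 56 - 8 + 1 = 14833. Product = 6435 × 14833 = 95450355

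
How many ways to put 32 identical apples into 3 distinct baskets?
C(32+3-1, 3-1) = C(34, 2) = 561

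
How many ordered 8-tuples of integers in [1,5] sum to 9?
Coefficient of x^9 in (x + x² + ... + x^5)^8. By inclusion-exclusion on dice exceeding 5: Σ_j (-1)^j C(8,j)·C(9-1-5j, 7) = C(8,0)·C(8,7) = 1·8 = 8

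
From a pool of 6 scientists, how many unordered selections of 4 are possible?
C(6,4) = 6!/(4!×2!) = 15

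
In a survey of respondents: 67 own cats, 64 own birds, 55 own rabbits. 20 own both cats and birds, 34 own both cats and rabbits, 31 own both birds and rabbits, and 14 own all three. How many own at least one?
|A∪B∪C| = 67+64+55-20-34-31+14 = 115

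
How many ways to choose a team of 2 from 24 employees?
C(24,2) = 24!/(2!×22!) = 276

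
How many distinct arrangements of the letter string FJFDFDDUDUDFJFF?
15! / (2! × 5! × 6! × 2!) = 3783780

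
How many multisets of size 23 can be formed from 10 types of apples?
C(23+10-1, 10-1) = C(32, 9) = 28048800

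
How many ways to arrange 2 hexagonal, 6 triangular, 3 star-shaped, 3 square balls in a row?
14! / (2! × 6! × 3! × 3!) = 1681680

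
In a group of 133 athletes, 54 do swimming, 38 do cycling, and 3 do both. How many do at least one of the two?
|A∪B| = |A| + |B| - |A∩B| = 54 + 38 - 3 = 89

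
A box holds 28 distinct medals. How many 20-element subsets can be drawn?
C(28,20) = 28!/(20!×8!) = 3108105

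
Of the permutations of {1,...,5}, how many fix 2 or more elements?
Exactly j fixed points: C(5,j)·!(5-j); sum over j ≥ 2 (derangement numbers via !m = (m-1)·(!(m-1) + !(m-2)): !0..!3 = 1, 0, 1, 2). Σ_{j=2}^{5} C(5,j)·!(5-j) = C(5,2)·!3 + C(5,3)·!2 + C(5,4)·!1 + C(5,5)·!0 = 10·2 + 10·1 + 5·0 + 1·1 = 31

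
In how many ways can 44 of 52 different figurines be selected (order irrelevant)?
C(52,44) = 52!/(44!×8!) = 752538150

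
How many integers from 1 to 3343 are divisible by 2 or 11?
⌊3343/2⌋ + ⌊3343/11⌋ - ⌊3343/22⌋ = 1671 + 303 - 151 = 1823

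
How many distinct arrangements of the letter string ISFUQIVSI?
9! / (2! × 3! × 1! × 1! × 1! × 1!) = 30240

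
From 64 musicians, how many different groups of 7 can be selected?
C(64,7) = 64!/(7!×57!) = 621216192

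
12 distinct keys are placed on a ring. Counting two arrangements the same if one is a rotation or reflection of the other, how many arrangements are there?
(12-1)!/2 = 39916800/2 = 19958400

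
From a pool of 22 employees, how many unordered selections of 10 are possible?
C(22,10) = 22!/(10!×12!) = 646646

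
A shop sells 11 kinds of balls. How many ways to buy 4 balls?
C(4+11-1, 11-1) = C(14, 10) = 1001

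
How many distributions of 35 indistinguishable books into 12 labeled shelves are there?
C(35+12-1, 12-1) = C(46, 11) = 13340783196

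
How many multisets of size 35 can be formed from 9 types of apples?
C(35+9-1, 9-1) = C(43, 8) = 145008513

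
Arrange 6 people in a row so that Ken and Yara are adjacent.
Treat as block: (6-1)! × 2! = 120 × 2 = 240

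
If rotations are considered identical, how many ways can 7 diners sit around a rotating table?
Circular: fix one position, arrange the rest. (7-1)! = 720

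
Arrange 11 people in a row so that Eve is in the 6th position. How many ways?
Fix one position: (11-1)! = 3628800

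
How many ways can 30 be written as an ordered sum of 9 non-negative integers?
C(30+9-1, 9-1) = C(38, 8) = 48903492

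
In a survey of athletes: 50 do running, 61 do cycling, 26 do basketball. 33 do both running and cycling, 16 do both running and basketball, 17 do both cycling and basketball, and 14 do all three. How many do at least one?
|A∪B∪C| = 50+61+26-33-16-17+14 = 85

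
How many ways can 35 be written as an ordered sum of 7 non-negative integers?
C(35+7-1, 7-1) = C(41, 6) = 4496388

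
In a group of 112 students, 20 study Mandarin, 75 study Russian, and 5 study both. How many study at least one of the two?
|A∪B| = |A| + |B| - |A∩B| = 20 + 75 - 5 = 90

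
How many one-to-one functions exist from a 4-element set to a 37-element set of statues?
P(37,4) = 37!/(37-4)! = 1585080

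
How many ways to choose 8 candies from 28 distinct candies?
C(28,8) = 28!/(8!×20!) = 3108105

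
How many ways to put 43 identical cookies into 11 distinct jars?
C(43+11-1, 11-1) = C(53, 10) = 19499099620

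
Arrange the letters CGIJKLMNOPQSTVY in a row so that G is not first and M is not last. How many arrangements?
By inclusion-exclusion: 15! - 2×(15-1)! + (15-2)! = 1307674368000 - 174356582400 + 6227020800 = 1139544806400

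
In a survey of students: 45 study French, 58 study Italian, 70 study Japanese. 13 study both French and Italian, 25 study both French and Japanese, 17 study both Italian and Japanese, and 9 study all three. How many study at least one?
|A∪B∪C| = 45+58+70-13-25-17+9 = 127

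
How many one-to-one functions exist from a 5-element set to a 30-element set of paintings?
P(30,5) = 30!/(30-5)! = 17100720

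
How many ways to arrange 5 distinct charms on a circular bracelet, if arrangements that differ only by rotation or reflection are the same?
(5-1)!/2 = 24/2 = 12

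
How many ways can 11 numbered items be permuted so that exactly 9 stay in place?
Choose the 9 fixed points C(11,9) = 55, derange the rest: !2 = Σ_{j=0}^{2} (-1)^j·2!/j! = 2 - 2 + 1 = 1. Product = 55 × 1 = 55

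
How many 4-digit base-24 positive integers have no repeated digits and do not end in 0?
Last digit: 23 nonzero choices. First digit: 22 (nonzero, ≠last). Middle 2: P(22,2) = 462. Total = 233772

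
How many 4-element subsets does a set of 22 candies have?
C(22,4) = 22!/(4!×18!) = 7315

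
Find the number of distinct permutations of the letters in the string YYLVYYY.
7! / (1! × 5! × 1!) = 42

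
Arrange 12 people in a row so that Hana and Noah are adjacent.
Treat as block: (12-1)! × 2! = 39916800 × 2 = 79833600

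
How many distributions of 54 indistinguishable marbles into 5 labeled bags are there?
C(54+5-1, 5-1) = C(58, 4) = 424270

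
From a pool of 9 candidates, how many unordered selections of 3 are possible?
C(9,3) = 9!/(3!×6!) = 84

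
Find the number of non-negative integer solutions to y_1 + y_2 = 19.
C(19+2-1, 2-1) = C(20, 1) = 20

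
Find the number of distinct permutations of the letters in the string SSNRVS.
6! / (1! × 3! × 1! × 1!) = 120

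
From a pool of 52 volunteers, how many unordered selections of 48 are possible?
C(52,48) = 52!/(48!×4!) = 270725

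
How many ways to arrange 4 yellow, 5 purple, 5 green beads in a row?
14! / (4! × 5! × 5!) = 252252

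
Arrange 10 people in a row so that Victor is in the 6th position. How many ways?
Fix one position: (10-1)! = 362880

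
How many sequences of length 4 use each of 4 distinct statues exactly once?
4! = 24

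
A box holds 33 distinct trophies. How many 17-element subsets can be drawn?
C(33,17) = 33!/(17!×16!) = 1166803110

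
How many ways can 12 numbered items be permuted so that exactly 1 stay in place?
Choose the 1 fixed point C(12,1) = 12, derange the rest: !11 = Σ_{j=0}^{11} (-1)^j·11!/j! = 39916800 - 39916800 + 19958400 - 6652800 + 1663200 - 332640 + 55440 - 7920 + 990 - 110 + 11 - 1 = 14684570. Product = 12 × 14684570 = 176214840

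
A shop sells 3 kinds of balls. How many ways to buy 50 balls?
C(50+3-1, 3-1) = C(52, 2) = 1326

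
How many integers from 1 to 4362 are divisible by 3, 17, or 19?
⌊4362/3⌋+⌊4362/17⌋+⌊4362/19⌋ - ⌊4362/51⌋-⌊4362/57⌋-⌊4362/323⌋ + ⌊4362/969⌋ = 1454+256+229 - 85-76-13 + 4 = 1769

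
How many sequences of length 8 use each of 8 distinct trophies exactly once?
8! = 40320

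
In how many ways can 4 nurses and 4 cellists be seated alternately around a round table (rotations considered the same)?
Fix one of the nurses: (4-1)! ways for the remaining nurses, × 4! ways for the cellists = 6 × 24 = 144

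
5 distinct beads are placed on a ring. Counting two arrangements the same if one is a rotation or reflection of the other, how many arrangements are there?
(5-1)!/2 = 24/2 = 12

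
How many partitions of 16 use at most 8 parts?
By conjugation, equals partitions of 16 into parts ≤ 8. Let r_j(i) = number of partitions of i into parts ≤ j, for i = 0..16. r_1(i) = 1 for all i; r_j(i) = r_{j-1}(i) + r_j(i-j). Rows j = 2..8: ≤2: 1 1 2 2 3 3 4 4 5 5 6 6 7 7 8 8 9; ≤3: 1 1 2 3 4 5 7 8 10 12 14 16 19 21 24 27 30; ≤4: 1 1 2 3 5 6 9 11 15 18 23 27 34 39 47 54 64; ≤5: 1 1 2 3 5 7 10 13 18 23 30 37 47 57 70 84 101; ≤6: 1 1 2 3 5 7 11 14 20 26 35 44 58 71 90 110 136; ≤7: 1 1 2 3 5 7 11 15 21 28 38 49 65 82 105 131 164; ≤8: 1 1 2 3 5 7 11 15 22 29 40 52 70 89 116 146 186. r_8(16) = 186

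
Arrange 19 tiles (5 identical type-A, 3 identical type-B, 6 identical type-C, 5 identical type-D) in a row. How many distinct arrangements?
19! / (5! × 3! × 6! × 5!) = 1955457504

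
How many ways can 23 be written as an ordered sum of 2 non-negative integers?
C(23+2-1, 2-1) = C(24, 1) = 24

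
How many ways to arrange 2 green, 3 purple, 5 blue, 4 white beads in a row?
14! / (2! × 3! × 5! × 4!) = 2522520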